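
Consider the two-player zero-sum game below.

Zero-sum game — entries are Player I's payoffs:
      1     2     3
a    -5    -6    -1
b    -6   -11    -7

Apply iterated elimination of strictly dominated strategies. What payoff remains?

-6

Row b is strictly dominated by row a (-5>-6, -6>-11, -1>-7); eliminate b.
Column 1 is strictly dominated by 2 for Player II (-6<-5); eliminate 1.
Column 3 is strictly dominated by 2 for Player II (-6<-1); eliminate 3.
Only (a, 2) remains, with payoff -6.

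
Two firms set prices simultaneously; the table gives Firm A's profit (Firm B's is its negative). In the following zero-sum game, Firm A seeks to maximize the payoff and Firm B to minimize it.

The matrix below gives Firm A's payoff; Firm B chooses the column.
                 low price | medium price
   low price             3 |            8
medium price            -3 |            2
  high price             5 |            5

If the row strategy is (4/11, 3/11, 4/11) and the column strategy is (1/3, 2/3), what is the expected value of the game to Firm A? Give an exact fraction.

Against (1/3, 2/3), each row's expected payoff is low price: 19/3; medium price: 1/3; high price: 5.
Taking the (4/11, 3/11, 4/11)-weighted average: (4/11)·(19/3) + (3/11)·(1/3) + (4/11)·(5) = 139/33.

139/33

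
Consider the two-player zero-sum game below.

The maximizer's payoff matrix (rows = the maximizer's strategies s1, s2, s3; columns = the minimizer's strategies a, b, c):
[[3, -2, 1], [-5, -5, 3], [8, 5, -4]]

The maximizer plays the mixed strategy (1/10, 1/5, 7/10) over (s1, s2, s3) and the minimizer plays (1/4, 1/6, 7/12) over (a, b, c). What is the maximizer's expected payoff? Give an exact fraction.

23/60

Against (1/4, 1/6, 7/12), each row's expected payoff is s1: 1; s2: -1/3; s3: 1/2.
Taking the (1/10, 1/5, 7/10)-weighted average: (1/10)·(1) + (1/5)·(-1/3) + (7/10)·(1/2) = 23/60.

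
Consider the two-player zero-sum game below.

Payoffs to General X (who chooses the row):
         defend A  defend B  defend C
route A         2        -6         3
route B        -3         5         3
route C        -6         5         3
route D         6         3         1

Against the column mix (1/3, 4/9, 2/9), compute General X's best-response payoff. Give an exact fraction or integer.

route A: (2)·(1/3) + (-6)·(4/9) + (3)·(2/9) = -4/3.
route B: (-3)·(1/3) + (5)·(4/9) + (3)·(2/9) = 17/9.
route C: (-6)·(1/3) + (5)·(4/9) + (3)·(2/9) = 8/9.
route D: (6)·(1/3) + (3)·(4/9) + (1)·(2/9) = 32/9.
The best pure response is route D with expected payoff 32/9.

32/9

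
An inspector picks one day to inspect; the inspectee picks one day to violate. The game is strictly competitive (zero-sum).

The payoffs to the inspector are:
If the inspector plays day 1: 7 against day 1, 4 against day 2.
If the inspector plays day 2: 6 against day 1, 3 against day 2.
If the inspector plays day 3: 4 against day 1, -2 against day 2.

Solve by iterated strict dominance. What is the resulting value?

Row day 3 is strictly dominated by row day 1 (7>4, 4>-2); eliminate day 3.
Column day 1 is strictly dominated by day 2 for the inspectee (4<7, 3<6); eliminate day 1.
Row day 2 is strictly dominated by row day 1 (4>3); eliminate day 2.
Only (day 1, day 2) remains, with payoff 4.

4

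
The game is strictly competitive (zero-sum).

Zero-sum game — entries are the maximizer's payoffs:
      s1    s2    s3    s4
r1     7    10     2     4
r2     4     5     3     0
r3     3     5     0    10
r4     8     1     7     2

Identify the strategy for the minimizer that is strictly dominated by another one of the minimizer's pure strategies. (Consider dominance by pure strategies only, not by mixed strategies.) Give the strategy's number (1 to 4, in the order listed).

The minimizer prefers columns that give the maximizer less. Compare s1 with s3: 2 < 7, 3 < 4, 0 < 3, 7 < 8.
So s3 strictly dominates s1 for the minimizer; s1 is strictly dominated.

1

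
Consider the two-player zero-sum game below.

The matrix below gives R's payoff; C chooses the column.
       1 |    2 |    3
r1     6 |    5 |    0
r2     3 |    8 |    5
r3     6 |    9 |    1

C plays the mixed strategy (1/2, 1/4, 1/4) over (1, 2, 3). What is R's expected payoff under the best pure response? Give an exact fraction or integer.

11/2

r1: (6)·(1/2) + (5)·(1/4) + (0)·(1/4) = 17/4.
r2: (3)·(1/2) + (8)·(1/4) + (5)·(1/4) = 19/4.
r3: (6)·(1/2) + (9)·(1/4) + (1)·(1/4) = 11/2.
The best pure response is r3 with expected payoff 11/2.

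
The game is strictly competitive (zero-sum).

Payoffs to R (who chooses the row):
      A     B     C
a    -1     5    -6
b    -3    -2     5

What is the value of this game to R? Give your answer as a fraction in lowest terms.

Column B is strictly dominated by A for C (it gives R more in every row).
The remaining 2×2 game on (a, b) × (A, C) has no saddle point. Let R play a with probability p; indifference gives −p − 3(1−p) = −6p + 5(1−p), so p = 8/13.
Similarly C's optimal q on A is 11/13, and the value is -1·(11/13) + (-6)·(2/13) = -23/13.

-23/13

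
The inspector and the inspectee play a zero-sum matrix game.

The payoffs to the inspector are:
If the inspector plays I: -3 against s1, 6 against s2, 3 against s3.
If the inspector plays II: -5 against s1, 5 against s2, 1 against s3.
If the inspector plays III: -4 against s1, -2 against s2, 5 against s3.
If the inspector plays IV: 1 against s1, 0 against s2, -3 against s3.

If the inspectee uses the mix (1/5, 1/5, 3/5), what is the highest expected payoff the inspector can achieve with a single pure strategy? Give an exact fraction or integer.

12/5

I: (-3)·(1/5) + (6)·(1/5) + (3)·(3/5) = 12/5.
II: (-5)·(1/5) + (5)·(1/5) + (1)·(3/5) = 3/5.
III: (-4)·(1/5) + (-2)·(1/5) + (5)·(3/5) = 9/5.
IV: (1)·(1/5) + (0)·(1/5) + (-3)·(3/5) = -8/5.
The best pure response is I with expected payoff 12/5.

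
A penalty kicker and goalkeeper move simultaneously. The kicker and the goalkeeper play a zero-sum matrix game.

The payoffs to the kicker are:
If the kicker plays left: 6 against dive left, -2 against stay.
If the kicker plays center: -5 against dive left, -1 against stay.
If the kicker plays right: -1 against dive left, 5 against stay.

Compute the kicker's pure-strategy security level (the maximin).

The worst-case payoff for each row is left: -2, center: -5, right: -1.
The best of these is -1.

-1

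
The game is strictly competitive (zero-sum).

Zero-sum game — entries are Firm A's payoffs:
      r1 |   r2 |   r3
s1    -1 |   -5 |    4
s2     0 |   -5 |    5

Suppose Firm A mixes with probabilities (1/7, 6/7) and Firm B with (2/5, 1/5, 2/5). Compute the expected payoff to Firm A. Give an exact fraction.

31/35

Against (2/5, 1/5, 2/5), each row's expected payoff is s1: 1/5; s2: 1.
Taking the (1/7, 6/7)-weighted average: (1/7)·(1/5) + (6/7)·(1) = 31/35.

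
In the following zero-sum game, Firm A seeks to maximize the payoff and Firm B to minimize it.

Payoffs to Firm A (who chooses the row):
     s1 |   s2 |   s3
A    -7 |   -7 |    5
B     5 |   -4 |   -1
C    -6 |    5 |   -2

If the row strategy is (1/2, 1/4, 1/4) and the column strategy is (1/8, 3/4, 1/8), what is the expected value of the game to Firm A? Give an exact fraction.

-43/16

Against (1/8, 3/4, 1/8), each row's expected payoff is A: -11/2; B: -5/2; C: 11/4.
Taking the (1/2, 1/4, 1/4)-weighted average: (1/2)·(-11/2) + (1/4)·(-5/2) + (1/4)·(11/4) = -43/16.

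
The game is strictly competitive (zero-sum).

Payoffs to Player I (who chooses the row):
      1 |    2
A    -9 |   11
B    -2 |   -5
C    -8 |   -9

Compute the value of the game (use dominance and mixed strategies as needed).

Row C is strictly dominated by row B, so Player I never plays it.
The remaining 2×2 game on (A, B) × (1, 2) has no saddle point. Let Player I play A with probability p; indifference gives −9p − 2(1−p) = 11p − 5(1−p), so p = 3/23.
Similarly Player II's optimal q on 1 is 16/23, and the value is -9·(16/23) + (11)·(7/23) = -67/23.

-67/23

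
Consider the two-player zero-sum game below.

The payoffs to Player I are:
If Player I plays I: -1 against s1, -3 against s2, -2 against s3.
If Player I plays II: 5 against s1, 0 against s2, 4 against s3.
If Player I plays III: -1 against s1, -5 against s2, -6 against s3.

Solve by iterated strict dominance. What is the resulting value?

Column s1 is strictly dominated by s2 for Player II (-3<-1, 0<5, -5<-1); eliminate s1.
Row I is strictly dominated by row II (0>-3, 4>-2); eliminate I.
Row III is strictly dominated by row II (0>-5, 4>-6); eliminate III.
Column s3 is strictly dominated by s2 for Player II (0<4); eliminate s3.
Only (II, s2) remains, with payoff 0.

0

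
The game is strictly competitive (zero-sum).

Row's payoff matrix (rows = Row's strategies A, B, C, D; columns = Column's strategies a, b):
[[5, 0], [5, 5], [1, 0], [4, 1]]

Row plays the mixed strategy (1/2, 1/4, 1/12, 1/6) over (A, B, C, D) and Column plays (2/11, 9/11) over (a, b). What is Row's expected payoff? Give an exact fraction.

Against (2/11, 9/11), each row's expected payoff is A: 10/11; B: 5; C: 2/11; D: 17/11.
Taking the (1/2, 1/4, 1/12, 1/6)-weighted average: (1/2)·(10/11) + (1/4)·(5) + (1/12)·(2/11) + (1/6)·(17/11) = 87/44.

87/44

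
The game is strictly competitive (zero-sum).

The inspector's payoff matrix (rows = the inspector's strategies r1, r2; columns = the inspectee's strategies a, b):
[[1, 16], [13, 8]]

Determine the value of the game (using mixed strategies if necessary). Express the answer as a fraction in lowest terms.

10

Row minima are 1 and 8, so the inspector's maximin is 8; column maxima are 13 and 16, so the inspectee's minimax is 13. These differ, so the equilibrium is in mixed strategies.
Let the inspector play r1 with probability p. The inspectee is indifferent when p + 13(1−p) = 16p + 8(1−p), giving p = 1/4.
Let the inspectee play a with probability q. The inspector is indifferent when q + 16(1−q) = 13q + 8(1−q), giving q = 2/5.
The value is 1·(2/5) + (16)·(3/5) = 10.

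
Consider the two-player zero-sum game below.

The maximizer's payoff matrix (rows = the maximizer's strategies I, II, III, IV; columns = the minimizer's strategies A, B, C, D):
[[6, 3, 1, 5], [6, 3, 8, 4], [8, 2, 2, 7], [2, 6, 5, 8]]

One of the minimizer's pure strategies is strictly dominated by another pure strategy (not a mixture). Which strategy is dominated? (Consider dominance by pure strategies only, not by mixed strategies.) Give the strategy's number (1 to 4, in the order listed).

4

The minimizer prefers columns that give the maximizer less. Compare D with B: 3 < 5, 3 < 4, 2 < 7, 6 < 8.
So B strictly dominates D for the minimizer; D is strictly dominated.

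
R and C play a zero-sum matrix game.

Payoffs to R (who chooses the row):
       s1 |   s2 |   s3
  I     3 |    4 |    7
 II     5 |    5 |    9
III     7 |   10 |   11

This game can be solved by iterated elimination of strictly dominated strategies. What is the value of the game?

Column s3 is strictly dominated by s1 for C (3<7, 5<9, 7<11); eliminate s3.
Row II is strictly dominated by row III (7>5, 10>5); eliminate II.
Column s2 is strictly dominated by s1 for C (3<4, 7<10); eliminate s2.
Row I is strictly dominated by row III (7>3); eliminate I.
Only (III, s1) remains, with payoff 7.

7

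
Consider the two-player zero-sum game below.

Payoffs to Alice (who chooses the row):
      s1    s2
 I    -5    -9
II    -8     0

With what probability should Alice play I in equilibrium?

2/3

Row minima are -9 and -8, so Alice's maximin is -8; column maxima are -5 and 0, so Bob's minimax is -5. These differ, so the equilibrium is in mixed strategies.
Let Alice play I with probability p. Bob is indifferent when −5p − 8(1−p) = −9p, giving p = 2/3.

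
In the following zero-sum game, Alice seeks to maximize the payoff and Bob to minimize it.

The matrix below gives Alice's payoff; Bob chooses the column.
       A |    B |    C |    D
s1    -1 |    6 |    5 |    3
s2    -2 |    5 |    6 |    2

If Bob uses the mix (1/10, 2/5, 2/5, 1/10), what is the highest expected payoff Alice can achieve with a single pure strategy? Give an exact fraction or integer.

23/5

s1: (-1)·(1/10) + (6)·(2/5) + (5)·(2/5) + (3)·(1/10) = 23/5.
s2: (-2)·(1/10) + (5)·(2/5) + (6)·(2/5) + (2)·(1/10) = 22/5.
The best pure response is s1 with expected payoff 23/5.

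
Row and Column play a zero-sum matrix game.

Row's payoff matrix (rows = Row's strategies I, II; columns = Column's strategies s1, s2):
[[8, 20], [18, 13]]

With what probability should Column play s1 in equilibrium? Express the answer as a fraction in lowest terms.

7/17

Row minima are 8 and 13, so Row's maximin is 13; column maxima are 18 and 20, so Column's minimax is 18. These differ, so the equilibrium is in mixed strategies.
Let Column play s1 with probability q. Row is indifferent when 8q + 20(1−q) = 18q + 13(1−q), giving q = 7/17.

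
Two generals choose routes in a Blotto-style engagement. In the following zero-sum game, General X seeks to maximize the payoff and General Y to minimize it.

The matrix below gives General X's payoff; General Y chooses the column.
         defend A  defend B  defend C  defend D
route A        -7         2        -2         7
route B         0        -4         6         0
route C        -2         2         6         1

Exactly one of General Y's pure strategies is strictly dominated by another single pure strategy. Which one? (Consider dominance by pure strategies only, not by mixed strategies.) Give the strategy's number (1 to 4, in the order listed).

General Y prefers columns that give General X less. Compare defend C with defend A: -7 < -2, 0 < 6, -2 < 6.
So defend A strictly dominates defend C for General Y; defend C is strictly dominated.

3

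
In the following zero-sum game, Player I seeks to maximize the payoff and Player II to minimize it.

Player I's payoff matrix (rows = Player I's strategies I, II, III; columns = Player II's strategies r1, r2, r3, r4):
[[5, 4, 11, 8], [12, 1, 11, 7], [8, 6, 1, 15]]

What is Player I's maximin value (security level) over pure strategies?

4

The worst-case payoff for each row is I: 4, II: 1, III: 1.
The best of these is 4.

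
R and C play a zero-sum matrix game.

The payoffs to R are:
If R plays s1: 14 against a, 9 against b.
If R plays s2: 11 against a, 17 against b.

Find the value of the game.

139/11

Row minima are 9 and 11, so R's maximin is 11; column maxima are 14 and 17, so C's minimax is 14. These differ, so the equilibrium is in mixed strategies.
Let R play s1 with probability p. C is indifferent when 14p + 11(1−p) = 9p + 17(1−p), giving p = 6/11.
Let C play a with probability q. R is indifferent when 14q + 9(1−q) = 11q + 17(1−q), giving q = 8/11.
The value is 14·(8/11) + (9)·(3/11) = 139/11.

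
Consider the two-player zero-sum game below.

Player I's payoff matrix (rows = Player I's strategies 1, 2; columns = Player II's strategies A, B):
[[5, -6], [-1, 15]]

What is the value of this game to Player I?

Row minima are -6 and -1, so Player I's maximin is -1; column maxima are 5 and 15, so Player II's minimax is 5. These differ, so the equilibrium is in mixed strategies.
Let Player I play 1 with probability p. Player II is indifferent when 5p − (1−p) = −6p + 15(1−p), giving p = 16/27.
Let Player II play A with probability q. Player I is indifferent when 5q − 6(1−q) = −q + 15(1−q), giving q = 7/9.
The value is 5·(7/9) + (-6)·(2/9) = 23/9.

23/9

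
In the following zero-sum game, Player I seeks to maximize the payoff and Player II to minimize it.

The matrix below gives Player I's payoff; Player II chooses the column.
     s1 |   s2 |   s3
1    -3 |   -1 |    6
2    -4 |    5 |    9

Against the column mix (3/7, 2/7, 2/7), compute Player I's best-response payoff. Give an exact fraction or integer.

16/7

1: (-3)·(3/7) + (-1)·(2/7) + (6)·(2/7) = 1/7.
2: (-4)·(3/7) + (5)·(2/7) + (9)·(2/7) = 16/7.
The best pure response is 2 with expected payoff 16/7.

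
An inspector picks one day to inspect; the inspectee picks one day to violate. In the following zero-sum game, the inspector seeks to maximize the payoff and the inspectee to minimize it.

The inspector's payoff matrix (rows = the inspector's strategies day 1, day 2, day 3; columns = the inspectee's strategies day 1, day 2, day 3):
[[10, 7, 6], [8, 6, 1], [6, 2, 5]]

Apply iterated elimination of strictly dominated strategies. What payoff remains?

6

Row day 2 is strictly dominated by row day 1 (10>8, 7>6, 6>1); eliminate day 2.
Row day 3 is strictly dominated by row day 1 (10>6, 7>2, 6>5); eliminate day 3.
Column day 1 is strictly dominated by day 2 for the inspectee (7<10); eliminate day 1.
Column day 2 is strictly dominated by day 3 for the inspectee (6<7); eliminate day 2.
Only (day 1, day 3) remains, with payoff 6.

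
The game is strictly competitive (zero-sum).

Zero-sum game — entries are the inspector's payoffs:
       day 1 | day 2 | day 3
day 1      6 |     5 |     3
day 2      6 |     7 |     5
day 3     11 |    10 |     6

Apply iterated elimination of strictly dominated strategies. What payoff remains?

6

Column day 2 is strictly dominated by day 3 for the inspectee (3<5, 5<7, 6<10); eliminate day 2.
Row day 2 is strictly dominated by row day 3 (11>6, 6>5); eliminate day 2.
Row day 1 is strictly dominated by row day 3 (11>6, 6>3); eliminate day 1.
Column day 1 is strictly dominated by day 3 for the inspectee (6<11); eliminate day 1.
Only (day 3, day 3) remains, with payoff 6.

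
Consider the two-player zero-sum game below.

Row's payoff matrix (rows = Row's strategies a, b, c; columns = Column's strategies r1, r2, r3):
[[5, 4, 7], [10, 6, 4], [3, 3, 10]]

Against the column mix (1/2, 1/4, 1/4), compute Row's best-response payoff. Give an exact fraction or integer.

15/2

a: (5)·(1/2) + (4)·(1/4) + (7)·(1/4) = 21/4.
b: (10)·(1/2) + (6)·(1/4) + (4)·(1/4) = 15/2.
c: (3)·(1/2) + (3)·(1/4) + (10)·(1/4) = 19/4.
The best pure response is b with expected payoff 15/2.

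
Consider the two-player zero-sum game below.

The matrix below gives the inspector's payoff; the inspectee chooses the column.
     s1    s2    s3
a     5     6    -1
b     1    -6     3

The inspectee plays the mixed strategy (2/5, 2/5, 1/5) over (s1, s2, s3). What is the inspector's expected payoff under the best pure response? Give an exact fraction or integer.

a: (5)·(2/5) + (6)·(2/5) + (-1)·(1/5) = 21/5.
b: (1)·(2/5) + (-6)·(2/5) + (3)·(1/5) = -7/5.
The best pure response is a with expected payoff 21/5.

21/5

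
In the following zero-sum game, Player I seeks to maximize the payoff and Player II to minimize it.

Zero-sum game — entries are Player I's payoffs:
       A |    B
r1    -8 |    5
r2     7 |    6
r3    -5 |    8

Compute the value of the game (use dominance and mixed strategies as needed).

43/7

Row r1 is strictly dominated by row r3, so Player I never plays it.
The remaining 2×2 game on (r2, r3) × (A, B) has no saddle point. Let Player I play r2 with probability p; indifference gives 7p − 5(1−p) = 6p + 8(1−p), so p = 13/14.
Similarly Player II's optimal q on A is 1/7, and the value is 7·(1/7) + (6)·(6/7) = 43/7.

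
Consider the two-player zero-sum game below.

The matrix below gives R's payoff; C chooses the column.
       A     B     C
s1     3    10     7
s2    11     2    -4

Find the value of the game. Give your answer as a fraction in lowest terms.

89/19

Column B is strictly dominated by C for C (it gives R more in every row).
The remaining 2×2 game on (s1, s2) × (A, C) has no saddle point. Let R play s1 with probability p; indifference gives 3p + 11(1−p) = 7p − 4(1−p), so p = 15/19.
Similarly C's optimal q on A is 11/19, and the value is 3·(11/19) + (7)·(8/19) = 89/19.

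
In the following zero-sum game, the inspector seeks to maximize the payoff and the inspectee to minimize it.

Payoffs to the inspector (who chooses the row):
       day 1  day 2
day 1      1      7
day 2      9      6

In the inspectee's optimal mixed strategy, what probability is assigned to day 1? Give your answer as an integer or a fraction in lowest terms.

Row minima are 1 and 6, so the inspector's maximin is 6; column maxima are 9 and 7, so the inspectee's minimax is 7. These differ, so the equilibrium is in mixed strategies.
Let the inspectee play day 1 with probability q. The inspector is indifferent when q + 7(1−q) = 9q + 6(1−q), giving q = 1/9.

1/9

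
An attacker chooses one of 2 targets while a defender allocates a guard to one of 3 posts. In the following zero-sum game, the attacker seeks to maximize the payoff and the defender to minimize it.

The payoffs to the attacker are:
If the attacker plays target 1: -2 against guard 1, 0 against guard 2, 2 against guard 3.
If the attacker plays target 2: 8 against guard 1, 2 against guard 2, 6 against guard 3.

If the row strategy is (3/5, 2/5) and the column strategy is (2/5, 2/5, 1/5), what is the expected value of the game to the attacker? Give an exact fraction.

Against (2/5, 2/5, 1/5), each row's expected payoff is target 1: -2/5; target 2: 26/5.
Taking the (3/5, 2/5)-weighted average: (3/5)·(-2/5) + (2/5)·(26/5) = 46/25.

46/25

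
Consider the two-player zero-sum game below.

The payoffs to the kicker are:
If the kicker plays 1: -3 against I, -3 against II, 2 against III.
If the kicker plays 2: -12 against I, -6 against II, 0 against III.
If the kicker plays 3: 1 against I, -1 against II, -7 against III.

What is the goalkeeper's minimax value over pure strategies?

The worst case (largest entry) in each column is I: 1, II: -1, III: 2.
The best (smallest) of these is -1.

-1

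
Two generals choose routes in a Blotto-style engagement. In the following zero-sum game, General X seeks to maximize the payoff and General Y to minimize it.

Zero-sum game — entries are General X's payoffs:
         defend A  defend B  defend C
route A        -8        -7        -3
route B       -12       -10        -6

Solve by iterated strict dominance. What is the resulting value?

-8

Column defend C is strictly dominated by defend A for General Y (-8<-3, -12<-6); eliminate defend C.
Column defend B is strictly dominated by defend A for General Y (-8<-7, -12<-10); eliminate defend B.
Row route B is strictly dominated by row route A (-8>-12); eliminate route B.
Only (route A, defend A) remains, with payoff -8.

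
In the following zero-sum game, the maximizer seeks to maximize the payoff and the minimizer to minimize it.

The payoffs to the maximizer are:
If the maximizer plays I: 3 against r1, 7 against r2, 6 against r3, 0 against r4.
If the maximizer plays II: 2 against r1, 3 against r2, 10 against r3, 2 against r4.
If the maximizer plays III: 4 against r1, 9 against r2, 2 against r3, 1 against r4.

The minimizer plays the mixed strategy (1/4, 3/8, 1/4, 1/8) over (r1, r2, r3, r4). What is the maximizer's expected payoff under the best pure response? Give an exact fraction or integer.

5

I: (3)·(1/4) + (7)·(3/8) + (6)·(1/4) + (0)·(1/8) = 39/8.
II: (2)·(1/4) + (3)·(3/8) + (10)·(1/4) + (2)·(1/8) = 35/8.
III: (4)·(1/4) + (9)·(3/8) + (2)·(1/4) + (1)·(1/8) = 5.
The best pure response is III with expected payoff 5.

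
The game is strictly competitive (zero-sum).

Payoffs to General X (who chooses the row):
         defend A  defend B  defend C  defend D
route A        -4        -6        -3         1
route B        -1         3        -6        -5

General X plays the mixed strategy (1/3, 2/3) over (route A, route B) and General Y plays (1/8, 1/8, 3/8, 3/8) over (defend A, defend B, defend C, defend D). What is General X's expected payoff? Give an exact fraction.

-13/4

Against (1/8, 1/8, 3/8, 3/8), each row's expected payoff is route A: -2; route B: -31/8.
Taking the (1/3, 2/3)-weighted average: (1/3)·(-2) + (2/3)·(-31/8) = -13/4.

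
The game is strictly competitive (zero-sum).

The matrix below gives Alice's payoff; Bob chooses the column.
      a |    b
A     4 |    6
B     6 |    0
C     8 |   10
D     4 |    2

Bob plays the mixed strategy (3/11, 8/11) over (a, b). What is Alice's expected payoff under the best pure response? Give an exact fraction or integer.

A: (4)·(3/11) + (6)·(8/11) = 60/11.
B: (6)·(3/11) + (0)·(8/11) = 18/11.
C: (8)·(3/11) + (10)·(8/11) = 104/11.
D: (4)·(3/11) + (2)·(8/11) = 28/11.
The best pure response is C with expected payoff 104/11.

104/11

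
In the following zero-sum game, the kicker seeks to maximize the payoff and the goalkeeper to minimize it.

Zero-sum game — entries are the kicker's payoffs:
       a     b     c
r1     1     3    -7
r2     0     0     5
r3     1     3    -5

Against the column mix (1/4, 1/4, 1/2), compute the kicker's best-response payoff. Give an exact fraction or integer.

r1: (1)·(1/4) + (3)·(1/4) + (-7)·(1/2) = -5/2.
r2: (0)·(1/4) + (0)·(1/4) + (5)·(1/2) = 5/2.
r3: (1)·(1/4) + (3)·(1/4) + (-5)·(1/2) = -3/2.
The best pure response is r2 with expected payoff 5/2.

5/2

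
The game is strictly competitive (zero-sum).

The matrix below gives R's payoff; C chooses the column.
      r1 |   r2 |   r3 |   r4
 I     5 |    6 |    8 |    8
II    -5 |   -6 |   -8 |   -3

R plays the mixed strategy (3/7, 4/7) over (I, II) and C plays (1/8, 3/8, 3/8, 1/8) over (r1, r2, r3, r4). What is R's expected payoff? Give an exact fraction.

-5/8

Against (1/8, 3/8, 3/8, 1/8), each row's expected payoff is I: 55/8; II: -25/4.
Taking the (3/7, 4/7)-weighted average: (3/7)·(55/8) + (4/7)·(-25/4) = -5/8.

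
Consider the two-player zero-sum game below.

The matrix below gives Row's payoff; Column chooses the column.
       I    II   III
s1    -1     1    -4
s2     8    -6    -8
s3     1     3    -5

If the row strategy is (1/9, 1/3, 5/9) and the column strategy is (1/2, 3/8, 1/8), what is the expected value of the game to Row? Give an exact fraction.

Against (1/2, 3/8, 1/8), each row's expected payoff is s1: -5/8; s2: 3/4; s3: 1.
Taking the (1/9, 1/3, 5/9)-weighted average: (1/9)·(-5/8) + (1/3)·(3/4) + (5/9)·(1) = 53/72.

53/72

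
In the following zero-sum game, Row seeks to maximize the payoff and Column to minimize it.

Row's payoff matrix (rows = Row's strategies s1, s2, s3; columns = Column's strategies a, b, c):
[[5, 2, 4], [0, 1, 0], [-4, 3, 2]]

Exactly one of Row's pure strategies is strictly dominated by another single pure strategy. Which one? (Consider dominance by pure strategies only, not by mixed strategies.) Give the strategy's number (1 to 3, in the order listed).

Compare s2 with s1: 5 > 0, 2 > 1, 4 > 0.
So s1 strictly dominates s2 for Row; s2 is strictly dominated.

2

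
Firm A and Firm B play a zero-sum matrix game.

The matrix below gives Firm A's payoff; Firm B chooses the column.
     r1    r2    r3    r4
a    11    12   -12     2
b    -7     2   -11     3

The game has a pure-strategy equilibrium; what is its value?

-11

Row minima: -12, -11 → Firm A's maximin is -11.
Column maxima: 11, 12, -11, 3 → Firm B's minimax is -11.
They coincide at (b, r3), so the value is -11.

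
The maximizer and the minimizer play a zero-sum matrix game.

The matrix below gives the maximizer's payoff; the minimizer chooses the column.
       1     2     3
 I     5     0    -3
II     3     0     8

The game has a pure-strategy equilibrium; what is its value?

Row minima: -3, 0 → the maximizer's maximin is 0.
Column maxima: 5, 0, 8 → the minimizer's minimax is 0.
They coincide at (II, 2), so the value is 0.

0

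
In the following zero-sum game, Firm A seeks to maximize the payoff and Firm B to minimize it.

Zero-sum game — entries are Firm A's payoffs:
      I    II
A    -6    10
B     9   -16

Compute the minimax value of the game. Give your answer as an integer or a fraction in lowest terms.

Row minima are -6 and -16, so Firm A's maximin is -6; column maxima are 9 and 10, so Firm B's minimax is 9. These differ, so the equilibrium is in mixed strategies.
Let Firm A play A with probability p. Firm B is indifferent when −6p + 9(1−p) = 10p − 16(1−p), giving p = 25/41.
Let Firm B play I with probability q. Firm A is indifferent when −6q + 10(1−q) = 9q − 16(1−q), giving q = 26/41.
The value is -6·(26/41) + (10)·(15/41) = -6/41.

-6/41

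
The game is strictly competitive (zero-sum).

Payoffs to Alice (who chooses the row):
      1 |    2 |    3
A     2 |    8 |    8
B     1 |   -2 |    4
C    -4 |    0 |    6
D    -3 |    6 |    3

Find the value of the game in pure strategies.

Row minima: 2, -2, -4, -3 → Alice's maximin is 2.
Column maxima: 2, 8, 8 → Bob's minimax is 2.
They coincide at (A, 1), so the value is 2.

2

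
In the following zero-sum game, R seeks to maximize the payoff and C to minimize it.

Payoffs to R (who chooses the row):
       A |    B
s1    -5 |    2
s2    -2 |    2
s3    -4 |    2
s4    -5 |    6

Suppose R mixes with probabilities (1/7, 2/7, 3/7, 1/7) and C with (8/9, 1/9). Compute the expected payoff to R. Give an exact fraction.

Against (8/9, 1/9), each row's expected payoff is s1: -38/9; s2: -14/9; s3: -10/3; s4: -34/9.
Taking the (1/7, 2/7, 3/7, 1/7)-weighted average: (1/7)·(-38/9) + (2/7)·(-14/9) + (3/7)·(-10/3) + (1/7)·(-34/9) = -190/63.

-190/63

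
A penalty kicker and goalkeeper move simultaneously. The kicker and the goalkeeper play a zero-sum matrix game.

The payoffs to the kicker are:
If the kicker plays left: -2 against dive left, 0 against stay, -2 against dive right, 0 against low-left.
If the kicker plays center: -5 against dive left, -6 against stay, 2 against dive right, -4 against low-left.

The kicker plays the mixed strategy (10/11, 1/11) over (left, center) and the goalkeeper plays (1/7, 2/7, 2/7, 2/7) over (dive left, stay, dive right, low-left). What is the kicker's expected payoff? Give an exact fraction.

Against (1/7, 2/7, 2/7, 2/7), each row's expected payoff is left: -6/7; center: -3.
Taking the (10/11, 1/11)-weighted average: (10/11)·(-6/7) + (1/11)·(-3) = -81/77.

-81/77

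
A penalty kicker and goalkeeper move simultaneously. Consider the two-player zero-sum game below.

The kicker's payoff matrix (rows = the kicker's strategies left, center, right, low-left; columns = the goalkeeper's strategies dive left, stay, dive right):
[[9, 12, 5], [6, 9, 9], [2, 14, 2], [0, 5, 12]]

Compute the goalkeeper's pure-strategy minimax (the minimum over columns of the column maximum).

9

The worst case (largest entry) in each column is dive left: 9, stay: 14, dive right: 12.
The best (smallest) of these is 9.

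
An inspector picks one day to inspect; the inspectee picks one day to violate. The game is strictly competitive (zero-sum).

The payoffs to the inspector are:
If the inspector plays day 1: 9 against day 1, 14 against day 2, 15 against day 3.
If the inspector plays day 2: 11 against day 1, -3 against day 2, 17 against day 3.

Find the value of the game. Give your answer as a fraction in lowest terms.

181/19

Column day 3 is strictly dominated by day 1 for the inspectee (it gives the inspector more in every row).
The remaining 2×2 game on (day 1, day 2) × (day 1, day 2) has no saddle point. Let the inspector play day 1 with probability p; indifference gives 9p + 11(1−p) = 14p − 3(1−p), so p = 14/19.
Similarly the inspectee's optimal q on day 1 is 17/19, and the value is 9·(17/19) + (14)·(2/19) = 181/19.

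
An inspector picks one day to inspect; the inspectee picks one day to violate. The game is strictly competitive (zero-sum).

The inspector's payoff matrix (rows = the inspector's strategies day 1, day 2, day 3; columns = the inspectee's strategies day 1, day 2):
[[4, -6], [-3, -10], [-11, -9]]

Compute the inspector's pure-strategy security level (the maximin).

-6

The worst-case payoff for each row is day 1: -6, day 2: -10, day 3: -11.
The best of these is -6.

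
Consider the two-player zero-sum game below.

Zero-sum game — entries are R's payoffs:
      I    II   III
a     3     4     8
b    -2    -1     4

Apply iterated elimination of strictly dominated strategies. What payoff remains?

Row b is strictly dominated by row a (3>-2, 4>-1, 8>4); eliminate b.
Column II is strictly dominated by I for C (3<4); eliminate II.
Column III is strictly dominated by I for C (3<8); eliminate III.
Only (a, I) remains, with payoff 3.

3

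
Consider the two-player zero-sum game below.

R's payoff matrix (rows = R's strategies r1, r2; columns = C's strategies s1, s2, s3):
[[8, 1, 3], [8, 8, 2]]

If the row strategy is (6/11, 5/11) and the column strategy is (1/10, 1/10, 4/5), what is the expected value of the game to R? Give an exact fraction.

Against (1/10, 1/10, 4/5), each row's expected payoff is r1: 33/10; r2: 16/5.
Taking the (6/11, 5/11)-weighted average: (6/11)·(33/10) + (5/11)·(16/5) = 179/55.

179/55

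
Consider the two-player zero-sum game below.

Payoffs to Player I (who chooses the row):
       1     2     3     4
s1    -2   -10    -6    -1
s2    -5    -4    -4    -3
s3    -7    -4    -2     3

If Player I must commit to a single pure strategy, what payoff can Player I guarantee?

-5

The worst-case payoff for each row is s1: -10, s2: -5, s3: -7.
The best of these is -5.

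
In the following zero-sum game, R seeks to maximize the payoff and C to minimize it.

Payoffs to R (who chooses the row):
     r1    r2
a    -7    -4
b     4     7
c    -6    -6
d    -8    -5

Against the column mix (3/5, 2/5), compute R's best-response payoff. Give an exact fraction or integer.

26/5

a: (-7)·(3/5) + (-4)·(2/5) = -29/5.
b: (4)·(3/5) + (7)·(2/5) = 26/5.
c: (-6)·(3/5) + (-6)·(2/5) = -6.
d: (-8)·(3/5) + (-5)·(2/5) = -34/5.
The best pure response is b with expected payoff 26/5.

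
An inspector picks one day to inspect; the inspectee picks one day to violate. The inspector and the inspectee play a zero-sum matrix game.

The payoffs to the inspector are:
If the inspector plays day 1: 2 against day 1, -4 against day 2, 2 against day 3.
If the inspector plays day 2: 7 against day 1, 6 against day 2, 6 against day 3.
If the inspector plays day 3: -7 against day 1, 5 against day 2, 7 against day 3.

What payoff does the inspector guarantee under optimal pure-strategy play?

Row minima: -4, 6, -7 → the inspector's maximin is 6.
Column maxima: 7, 6, 7 → the inspectee's minimax is 6.
They coincide at (day 2, day 2), so the value is 6.

6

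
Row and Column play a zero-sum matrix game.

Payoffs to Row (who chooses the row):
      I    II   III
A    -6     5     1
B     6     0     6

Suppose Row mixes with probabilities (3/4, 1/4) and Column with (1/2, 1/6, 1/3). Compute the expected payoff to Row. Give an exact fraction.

Against (1/2, 1/6, 1/3), each row's expected payoff is A: -11/6; B: 5.
Taking the (3/4, 1/4)-weighted average: (3/4)·(-11/6) + (1/4)·(5) = -1/8.

-1/8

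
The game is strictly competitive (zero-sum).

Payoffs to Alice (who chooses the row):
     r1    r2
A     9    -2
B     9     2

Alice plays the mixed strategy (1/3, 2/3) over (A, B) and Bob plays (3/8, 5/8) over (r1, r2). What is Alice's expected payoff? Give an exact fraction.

91/24

Against (3/8, 5/8), each row's expected payoff is A: 17/8; B: 37/8.
Taking the (1/3, 2/3)-weighted average: (1/3)·(17/8) + (2/3)·(37/8) = 91/24.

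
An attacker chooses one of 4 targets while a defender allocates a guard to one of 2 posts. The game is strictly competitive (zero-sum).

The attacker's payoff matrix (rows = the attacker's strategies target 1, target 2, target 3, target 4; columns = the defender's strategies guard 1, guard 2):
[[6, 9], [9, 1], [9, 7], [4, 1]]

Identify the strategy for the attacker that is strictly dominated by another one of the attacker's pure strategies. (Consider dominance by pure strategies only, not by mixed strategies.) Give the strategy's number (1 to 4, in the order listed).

Compare target 4 with target 1: 6 > 4, 9 > 1.
So target 1 strictly dominates target 4 for the attacker; target 4 is strictly dominated.

4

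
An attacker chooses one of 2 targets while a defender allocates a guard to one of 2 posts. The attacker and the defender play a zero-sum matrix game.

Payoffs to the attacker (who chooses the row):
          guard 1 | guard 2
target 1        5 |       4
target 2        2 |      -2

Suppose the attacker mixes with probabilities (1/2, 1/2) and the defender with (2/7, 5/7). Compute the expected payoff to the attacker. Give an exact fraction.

Against (2/7, 5/7), each row's expected payoff is target 1: 30/7; target 2: -6/7.
Taking the (1/2, 1/2)-weighted average: (1/2)·(30/7) + (1/2)·(-6/7) = 12/7.

12/7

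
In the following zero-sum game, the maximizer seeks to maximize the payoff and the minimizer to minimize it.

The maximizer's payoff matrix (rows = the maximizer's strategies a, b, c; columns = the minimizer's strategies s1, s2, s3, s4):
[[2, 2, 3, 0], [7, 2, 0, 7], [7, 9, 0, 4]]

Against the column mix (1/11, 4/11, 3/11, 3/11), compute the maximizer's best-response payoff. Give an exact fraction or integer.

a: (2)·(1/11) + (2)·(4/11) + (3)·(3/11) + (0)·(3/11) = 19/11.
b: (7)·(1/11) + (2)·(4/11) + (0)·(3/11) + (7)·(3/11) = 36/11.
c: (7)·(1/11) + (9)·(4/11) + (0)·(3/11) + (4)·(3/11) = 5.
The best pure response is c with expected payoff 5.

5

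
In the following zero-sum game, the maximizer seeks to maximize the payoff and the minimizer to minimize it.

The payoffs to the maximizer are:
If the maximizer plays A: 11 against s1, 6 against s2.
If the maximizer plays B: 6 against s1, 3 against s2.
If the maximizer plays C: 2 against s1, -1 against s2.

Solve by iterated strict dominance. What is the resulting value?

Column s1 is strictly dominated by s2 for the minimizer (6<11, 3<6, -1<2); eliminate s1.
Row B is strictly dominated by row A (6>3); eliminate B.
Row C is strictly dominated by row A (6>-1); eliminate C.
Only (A, s2) remains, with payoff 6.

6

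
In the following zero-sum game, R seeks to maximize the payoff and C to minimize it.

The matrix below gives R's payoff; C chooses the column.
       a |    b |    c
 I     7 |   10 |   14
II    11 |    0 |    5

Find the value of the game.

55/7

Column c is strictly dominated by b for C (it gives R more in every row).
The remaining 2×2 game on (I, II) × (a, b) has no saddle point. Let R play I with probability p; indifference gives 7p + 11(1−p) = 10p, so p = 11/14.
Similarly C's optimal q on a is 5/7, and the value is 7·(5/7) + (10)·(2/7) = 55/7.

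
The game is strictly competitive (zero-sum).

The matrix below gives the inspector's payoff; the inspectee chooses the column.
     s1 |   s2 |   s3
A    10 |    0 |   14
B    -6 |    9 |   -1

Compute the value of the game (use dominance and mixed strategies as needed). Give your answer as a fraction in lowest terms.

Column s3 is strictly dominated by s1 for the inspectee (it gives the inspector more in every row).
The remaining 2×2 game on (A, B) × (s1, s2) has no saddle point. Let the inspector play A with probability p; indifference gives 10p − 6(1−p) = 9(1−p), so p = 3/5.
Similarly the inspectee's optimal q on s1 is 9/25, and the value is 10·(9/25) + (0)·(16/25) = 18/5.

18/5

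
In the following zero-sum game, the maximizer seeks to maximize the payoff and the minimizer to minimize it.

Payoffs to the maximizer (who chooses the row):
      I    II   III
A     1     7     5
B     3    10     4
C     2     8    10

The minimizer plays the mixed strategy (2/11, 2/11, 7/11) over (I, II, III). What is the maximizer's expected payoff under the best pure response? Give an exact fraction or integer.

90/11

A: (1)·(2/11) + (7)·(2/11) + (5)·(7/11) = 51/11.
B: (3)·(2/11) + (10)·(2/11) + (4)·(7/11) = 54/11.
C: (2)·(2/11) + (8)·(2/11) + (10)·(7/11) = 90/11.
The best pure response is C with expected payoff 90/11.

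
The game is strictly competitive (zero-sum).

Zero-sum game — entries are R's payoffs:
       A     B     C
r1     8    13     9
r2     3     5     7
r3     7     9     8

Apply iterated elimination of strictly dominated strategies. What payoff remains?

8

Row r2 is strictly dominated by row r1 (8>3, 13>5, 9>7); eliminate r2.
Column B is strictly dominated by A for C (8<13, 7<9); eliminate B.
Column C is strictly dominated by A for C (8<9, 7<8); eliminate C.
Row r3 is strictly dominated by row r1 (8>7); eliminate r3.
Only (r1, A) remains, with payoff 8.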